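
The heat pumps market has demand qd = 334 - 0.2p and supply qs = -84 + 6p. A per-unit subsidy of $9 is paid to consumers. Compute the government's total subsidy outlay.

Government cost = 89910/31

Pre-subsidy: 334 - 0.2p = -84 + 6p gives p* = 2090/31, q* = 9936/31.
With the rebate, buyers effectively pay pb = ps − 9, where ps is the price sellers receive.
Demand in terms of ps becomes qd = 334 − 0.2(ps − 9) = 335.8 - 0.2ps. Setting this equal to supply: 335.8 - 0.2ps = -84 + 6ps, so ps = 2099/31.
Buyers pay pb = 2099/31 − 9 = 1820/31; q' = -84 + 6·(2099/31) = 9990/31.
Government outlay = subsidy × quantity = 9 × 9990/31 = 89910/31.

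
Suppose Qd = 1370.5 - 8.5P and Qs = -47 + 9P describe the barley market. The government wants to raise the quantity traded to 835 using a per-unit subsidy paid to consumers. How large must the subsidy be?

At Q = 835, invert demand for the buyer price: Pb = (1370.5 − 835)/8.5 = 63; invert supply for the seller price: Ps = (835 − (-47))/9 = 98.
The subsidy must fill the gap: s = Ps − Pb = 98 − 63 = 35.

Required subsidy s = 35 per unit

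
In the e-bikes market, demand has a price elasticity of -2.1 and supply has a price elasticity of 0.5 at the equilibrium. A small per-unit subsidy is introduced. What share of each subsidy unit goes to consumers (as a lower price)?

For a small subsidy around the equilibrium, the benefit split depends on the relative slopes, which at a point are proportional to the elasticities.
Buyer share = εs/(εs + |εd|) = 0.5/(0.5 + 2.1) = 5/26; seller share = |εd|/(εs + |εd|) = 21/26.

Consumer share = 5/26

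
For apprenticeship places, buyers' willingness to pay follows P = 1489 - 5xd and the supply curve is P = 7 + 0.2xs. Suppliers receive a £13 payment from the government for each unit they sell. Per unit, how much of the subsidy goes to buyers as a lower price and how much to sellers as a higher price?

Pre-subsidy: 1489 - 5x = 7 + 0.2x gives x* = 285 and P* = 64.
With the subsidy, sellers receive Ps = Pb + 13 for each unit, where Pb is the price buyers pay.
On the curves, Pb = 1489 - 5x and Ps = 7 + 0.2x; the wedge Ps − Pb = 13 gives 7 + 0.2x − (1489 - 5x) = 13, so x' = 287.5.
Then Pb = 1489 − 5·287.5 = 51.5 and Ps = 7 + 0.2·287.5 = 64.5.
Buyers' price falls by P* − Pb = 64 − 51.5 = 12.5; sellers' price rises by Ps − P* = 64.5 − 64 = 0.5.

Buyers gain £12.5 per unit; sellers gain £0.5 per unit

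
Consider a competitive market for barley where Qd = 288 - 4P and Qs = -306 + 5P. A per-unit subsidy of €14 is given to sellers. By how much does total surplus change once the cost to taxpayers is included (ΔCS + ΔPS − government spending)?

Pre-subsidy: 288 - 4P = -306 + 5P gives P* = 66, Q* = 24.
With the subsidy, sellers receive Ps = Pb + 14 for each unit, where Pb is the price buyers pay.
Supply in terms of Pb becomes Qs = -306 + 5(Pb + 14) = -236 + 5Pb. Setting this equal to demand: 288 - 4Pb = -236 + 5Pb, so Pb = 524/9.
Sellers receive Ps = 524/9 + 14 = 650/9; Q' = 288 − 4·(524/9) = 496/9.
ΔCS = ½(24 + 496/9)(66 − 524/9) = 24920/81; ΔPS = ½(24 + 496/9)(650/9 − 66) = 19936/81.
Government spending = 14 × 496/9 = 6944/9.
Net change = 24920/81 + 19936/81 − 6944/9 = -1960/9. The loss equals the DWL triangle ½·14·280/9.

Net change in total surplus = -1960/9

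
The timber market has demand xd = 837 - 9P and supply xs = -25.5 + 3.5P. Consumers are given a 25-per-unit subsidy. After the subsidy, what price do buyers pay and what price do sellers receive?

Buyers pay 62; sellers receive 87

Pre-subsidy: 837 - 9P = -25.5 + 3.5P gives P* = 69, x* = 216.
With the rebate, buyers effectively pay Pb = Ps − 25, where Ps is the price sellers receive.
Demand in terms of Ps becomes xd = 837 − 9(Ps − 25) = 1062 - 9Ps. Setting this equal to supply: 1062 - 9Ps = -25.5 + 3.5Ps, so Ps = 87.
Buyers pay Pb = 87 − 25 = 62; x' = -25.5 + 3.5·87 = 279.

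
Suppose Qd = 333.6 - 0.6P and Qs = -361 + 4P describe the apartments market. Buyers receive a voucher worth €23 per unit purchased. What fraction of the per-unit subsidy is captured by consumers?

Consumer share = 20/23

Pre-subsidy: 333.6 - 0.6P = -361 + 4P gives P* = 151, Q* = 243.
With the rebate, buyers effectively pay Pb = Ps − 23, where Ps is the price sellers receive.
Demand in terms of Ps becomes Qd = 333.6 − 0.6(Ps − 23) = 347.4 - 0.6Ps. Setting this equal to supply: 347.4 - 0.6Ps = -361 + 4Ps, so Ps = 154.
Buyers pay Pb = 154 − 23 = 131; Q' = -361 + 4·154 = 255.
Buyers' price falls by P* − Pb = 151 − 131 = 20; sellers' price rises by Ps − P* = 154 − 151 = 3.
So consumers capture 20/23 = 20/23 of each unit of subsidy.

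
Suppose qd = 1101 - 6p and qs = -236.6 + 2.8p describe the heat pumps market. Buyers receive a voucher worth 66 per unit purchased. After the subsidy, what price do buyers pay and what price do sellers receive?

Buyers pay 131; sellers receive 197

Pre-subsidy: 1101 - 6p = -236.6 + 2.8p gives p* = 152, q* = 189.
With the rebate, buyers effectively pay pb = ps − 66, where ps is the price sellers receive.
Demand in terms of ps becomes qd = 1101 − 6(ps − 66) = 1497 - 6ps. Setting this equal to supply: 1497 - 6ps = -236.6 + 2.8ps, so ps = 197.
Buyers pay pb = 197 − 66 = 131; q' = -236.6 + 2.8·197 = 315.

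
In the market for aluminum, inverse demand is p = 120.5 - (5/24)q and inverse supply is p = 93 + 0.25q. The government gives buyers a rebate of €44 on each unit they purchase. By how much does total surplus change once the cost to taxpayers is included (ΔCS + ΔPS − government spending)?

Pre-subsidy: 120.5 - (5/24)q = 93 + 0.25q gives q* = 60 and p* = 108.
With the rebate, buyers effectively pay pb = ps − 44, where ps is the price sellers receive.
On the curves, pb = 120.5 - (5/24)q and ps = 93 + 0.25q; the wedge ps − pb = 44 gives 93 + 0.25q − (120.5 - (5/24)q) = 44, so q' = 156.
Then pb = 120.5 − (5/24)·156 = 88 and ps = 93 + 0.25·156 = 132.
ΔCS = ½(60 + 156)(108 − 88) = 2160; ΔPS = ½(60 + 156)(132 − 108) = 2592.
Government spending = 44 × 156 = 6864.
Net change = 2160 + 2592 − 6864 = -2112. The loss equals the DWL triangle ½·44·96.

Net change in total surplus = -€2112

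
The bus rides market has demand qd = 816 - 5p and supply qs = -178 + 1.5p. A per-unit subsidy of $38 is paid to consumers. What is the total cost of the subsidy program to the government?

Government cost = 47044/13

Pre-subsidy: 816 - 5p = -178 + 1.5p gives p* = 1988/13, q* = 668/13.
With the rebate, buyers effectively pay pb = ps − 38, where ps is the price sellers receive.
Demand in terms of ps becomes qd = 816 − 5(ps − 38) = 1006 - 5ps. Setting this equal to supply: 1006 - 5ps = -178 + 1.5ps, so ps = 2368/13.
Buyers pay pb = 2368/13 − 38 = 1874/13; q' = -178 + 1.5·(2368/13) = 1238/13.
Government outlay = subsidy × quantity = 38 × 1238/13 = 47044/13.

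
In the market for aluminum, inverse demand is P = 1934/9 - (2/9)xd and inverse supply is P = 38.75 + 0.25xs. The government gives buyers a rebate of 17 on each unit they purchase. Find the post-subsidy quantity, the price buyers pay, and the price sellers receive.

x' = 409; buyers pay 124; sellers receive 141

Pre-subsidy: 1934/9 - (2/9)x = 38.75 + 0.25x gives x* = 373 and P* = 132.
With the rebate, buyers effectively pay Pb = Ps − 17, where Ps is the price sellers receive.
On the curves, Pb = 1934/9 - (2/9)x and Ps = 38.75 + 0.25x; the wedge Ps − Pb = 17 gives 38.75 + 0.25x − (1934/9 - (2/9)x) = 17, so x' = 409.
Then Pb = 1934/9 − (2/9)·409 = 124 and Ps = 38.75 + 0.25·409 = 141.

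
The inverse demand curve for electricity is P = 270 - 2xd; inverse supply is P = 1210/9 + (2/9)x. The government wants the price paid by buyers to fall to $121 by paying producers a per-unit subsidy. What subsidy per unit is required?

At a buyer price of 121, quantity demanded is 135 − 0.5·121 = 74.5.
Sellers supply 74.5 only when they receive Ps = 1210/9 + (2/9)·74.5 = 151.
s = Ps − Pb = 151 − 121 = 30.

Required subsidy s = $30 per unit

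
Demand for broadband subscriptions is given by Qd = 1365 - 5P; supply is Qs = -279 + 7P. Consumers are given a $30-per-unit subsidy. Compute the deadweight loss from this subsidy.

Pre-subsidy: 1365 - 5P = -279 + 7P gives P* = 137, Q* = 680.
With the rebate, buyers effectively pay Pb = Ps − 30, where Ps is the price sellers receive.
Demand in terms of Ps becomes Qd = 1365 − 5(Ps − 30) = 1515 - 5Ps. Setting this equal to supply: 1515 - 5Ps = -279 + 7Ps, so Ps = 149.5.
Buyers pay Pb = 149.5 − 30 = 119.5; Q' = -279 + 7·149.5 = 767.5.
The subsidy expands output by 767.5 − 680 = 87.5 past the efficient level; on those units the gap between marginal cost and willingness to pay runs from 0 up to 30.
DWL = ½ × 30 × 87.5 = 1312.5.

Deadweight loss = $1312.5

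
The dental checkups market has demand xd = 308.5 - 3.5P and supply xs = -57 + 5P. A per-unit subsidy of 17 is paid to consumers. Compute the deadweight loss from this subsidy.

Deadweight loss = 297.5

Pre-subsidy: 308.5 - 3.5P = -57 + 5P gives P* = 43, x* = 158.
With the rebate, buyers effectively pay Pb = Ps − 17, where Ps is the price sellers receive.
Demand in terms of Ps becomes xd = 308.5 − 3.5(Ps − 17) = 368 - 3.5Ps. Setting this equal to supply: 368 - 3.5Ps = -57 + 5Ps, so Ps = 50.
Buyers pay Pb = 50 − 17 = 33; x' = -57 + 5·50 = 193.
The subsidy expands output by 193 − 158 = 35 past the efficient level; on those units the gap between marginal cost and willingness to pay runs from 0 up to 17.
DWL = ½ × 17 × 35 = 297.5.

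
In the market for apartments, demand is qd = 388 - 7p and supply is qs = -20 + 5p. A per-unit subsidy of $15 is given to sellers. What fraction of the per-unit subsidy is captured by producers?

Producer share = 7/12

Pre-subsidy: 388 - 7p = -20 + 5p gives p* = 34, q* = 150.
With the subsidy, sellers receive ps = pb + 15 for each unit, where pb is the price buyers pay.
Supply in terms of pb becomes qs = -20 + 5(pb + 15) = 55 + 5pb. Setting this equal to demand: 388 - 7pb = 55 + 5pb, so pb = 27.75.
Sellers receive ps = 27.75 + 15 = 42.75; q' = 388 − 7·27.75 = 193.75.
Buyers' price falls by p* − pb = 34 − 27.75 = 6.25; sellers' price rises by ps − p* = 42.75 − 34 = 8.75.
So producers capture 8.75/15 = 7/12 of each unit of subsidy.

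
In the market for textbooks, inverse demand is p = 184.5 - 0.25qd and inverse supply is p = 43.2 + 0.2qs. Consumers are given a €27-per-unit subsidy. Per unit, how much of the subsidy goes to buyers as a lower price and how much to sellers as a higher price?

Pre-subsidy: 184.5 - 0.25q = 43.2 + 0.2q gives q* = 314 and p* = 106.
With the rebate, buyers effectively pay pb = ps − 27, where ps is the price sellers receive.
On the curves, pb = 184.5 - 0.25q and ps = 43.2 + 0.2q; the wedge ps − pb = 27 gives 43.2 + 0.2q − (184.5 - 0.25q) = 27, so q' = 374.
Then pb = 184.5 − 0.25·374 = 91 and ps = 43.2 + 0.2·374 = 118.
Buyers' price falls by p* − pb = 106 − 91 = 15; sellers' price rises by ps − p* = 118 − 106 = 12.

Buyers gain €15 per unit; sellers gain €12 per unit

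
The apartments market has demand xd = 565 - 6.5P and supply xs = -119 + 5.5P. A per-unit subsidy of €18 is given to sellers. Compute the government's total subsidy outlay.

Pre-subsidy: 565 - 6.5P = -119 + 5.5P gives P* = 57, x* = 194.5.
With the subsidy, sellers receive Ps = Pb + 18 for each unit, where Pb is the price buyers pay.
Supply in terms of Pb becomes xs = -119 + 5.5(Pb + 18) = -20 + 5.5Pb. Setting this equal to demand: 565 - 6.5Pb = -20 + 5.5Pb, so Pb = 48.75.
Sellers receive Ps = 48.75 + 18 = 66.75; x' = 565 − 6.5·48.75 = 248.125.
Government outlay = subsidy × quantity = 18 × 248.125 = 4466.25.

Government cost = €4466.25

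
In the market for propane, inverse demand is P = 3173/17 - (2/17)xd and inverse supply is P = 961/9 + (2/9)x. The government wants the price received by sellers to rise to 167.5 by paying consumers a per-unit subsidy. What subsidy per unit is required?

Required subsidy s = 13 per unit

At a seller price of 167.5, quantity supplied is -480.5 + 4.5·167.5 = 273.25.
Buyers absorb 273.25 only when they pay Pb = 3173/17 − (2/17)·273.25 = 154.5.
s = Ps − Pb = 167.5 − 154.5 = 13.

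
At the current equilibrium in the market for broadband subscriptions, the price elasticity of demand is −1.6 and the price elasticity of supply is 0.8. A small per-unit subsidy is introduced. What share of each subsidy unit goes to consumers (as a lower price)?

Consumer share = 1/3

For a small subsidy around the equilibrium, the benefit split depends on the relative slopes, which at a point are proportional to the elasticities.
Buyer share = εs/(εs + |εd|) = 0.8/(0.8 + 1.6) = 1/3; seller share = |εd|/(εs + |εd|) = 2/3.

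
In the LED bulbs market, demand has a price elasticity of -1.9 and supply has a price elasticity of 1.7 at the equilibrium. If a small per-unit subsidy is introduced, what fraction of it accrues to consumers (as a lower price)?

For a small subsidy around the equilibrium, the benefit split depends on the relative slopes, which at a point are proportional to the elasticities.
Buyer share = εs/(εs + |εd|) = 1.7/(1.7 + 1.9) = 17/36; seller share = |εd|/(εs + |εd|) = 19/36.

Consumer share = 17/36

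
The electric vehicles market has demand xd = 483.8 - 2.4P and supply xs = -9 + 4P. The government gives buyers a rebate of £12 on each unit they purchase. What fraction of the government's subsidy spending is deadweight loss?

Pre-subsidy: 483.8 - 2.4P = -9 + 4P gives P* = 77, x* = 299.
With the rebate, buyers effectively pay Pb = Ps − 12, where Ps is the price sellers receive.
Demand in terms of Ps becomes xd = 483.8 − 2.4(Ps − 12) = 512.6 - 2.4Ps. Setting this equal to supply: 512.6 - 2.4Ps = -9 + 4Ps, so Ps = 81.5.
Buyers pay Pb = 81.5 − 12 = 69.5; x' = -9 + 4·81.5 = 317.
ΔCS = ½(299 + 317)(77 − 69.5) = 2310; ΔPS = ½(299 + 317)(81.5 − 77) = 1386.
Government spending = 12 × 317 = 3804.
DWL = ½ × 12 × (317 − 299) = 108; fraction = 108 / 3804 = 9/317.

DWL / government spending = 9/317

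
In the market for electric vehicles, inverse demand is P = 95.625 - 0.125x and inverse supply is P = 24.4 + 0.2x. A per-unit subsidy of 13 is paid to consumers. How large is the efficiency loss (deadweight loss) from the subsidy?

Pre-subsidy: 95.625 - 0.125x = 24.4 + 0.2x gives x* = 2849/13 and P* = 887/13.
With the rebate, buyers effectively pay Pb = Ps − 13, where Ps is the price sellers receive.
On the curves, Pb = 95.625 - 0.125x and Ps = 24.4 + 0.2x; the wedge Ps − Pb = 13 gives 24.4 + 0.2x − (95.625 - 0.125x) = 13, so x' = 3369/13.
Then Pb = 95.625 − 0.125·(3369/13) = 822/13 and Ps = 24.4 + 0.2·(3369/13) = 991/13.
The subsidy expands output by 3369/13 − 2849/13 = 40 past the efficient level; on those units the gap between marginal cost and willingness to pay runs from 0 up to 13.
DWL = ½ × 13 × 40 = 260.

Deadweight loss = 260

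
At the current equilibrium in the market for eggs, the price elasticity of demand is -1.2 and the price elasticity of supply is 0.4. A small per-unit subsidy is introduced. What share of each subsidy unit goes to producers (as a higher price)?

For a small subsidy around the equilibrium, the benefit split depends on the relative slopes, which at a point are proportional to the elasticities.
Buyer share = εs/(εs + |εd|) = 0.4/(0.4 + 1.2) = 0.25; seller share = |εd|/(εs + |εd|) = 0.75.
So producers capture 0.75 of the subsidy.

Producer share = 0.75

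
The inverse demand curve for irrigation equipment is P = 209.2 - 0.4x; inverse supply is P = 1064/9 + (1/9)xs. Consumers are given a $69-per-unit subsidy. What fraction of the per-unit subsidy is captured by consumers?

Consumer share = 18/23

Pre-subsidy: 209.2 - 0.4x = 1064/9 + (1/9)x gives x* = 178 and P* = 138.
With the rebate, buyers effectively pay Pb = Ps − 69, where Ps is the price sellers receive.
On the curves, Pb = 209.2 - 0.4x and Ps = 1064/9 + (1/9)x; the wedge Ps − Pb = 69 gives 1064/9 + (1/9)x − (209.2 - 0.4x) = 69, so x' = 313.
Then Pb = 209.2 − 0.4·313 = 84 and Ps = 1064/9 + (1/9)·313 = 153.
Buyers' price falls by P* − Pb = 138 − 84 = 54; sellers' price rises by Ps − P* = 153 − 138 = 15.
So consumers capture 54/69 = 18/23 of each unit of subsidy.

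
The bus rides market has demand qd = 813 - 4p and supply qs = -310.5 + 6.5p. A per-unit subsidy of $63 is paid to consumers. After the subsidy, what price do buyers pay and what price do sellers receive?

Buyers pay $68; sellers receive $131

Pre-subsidy: 813 - 4p = -310.5 + 6.5p gives p* = 107, q* = 385.
With the rebate, buyers effectively pay pb = ps − 63, where ps is the price sellers receive.
Demand in terms of ps becomes qd = 813 − 4(ps − 63) = 1065 - 4ps. Setting this equal to supply: 1065 - 4ps = -310.5 + 6.5ps, so ps = 131.
Buyers pay pb = 131 − 63 = 68; q' = -310.5 + 6.5·131 = 541.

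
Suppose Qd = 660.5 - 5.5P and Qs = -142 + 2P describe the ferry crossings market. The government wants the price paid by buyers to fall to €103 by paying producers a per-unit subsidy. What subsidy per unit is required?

At a buyer price of 103, quantity demanded is 660.5 − 5.5·103 = 94.
Sellers supply 94 only when they receive Ps with -142 + 2·Ps = 94, i.e. Ps = 118.
s = Ps − Pb = 118 − 103 = 15.

Required subsidy s = €15 per unit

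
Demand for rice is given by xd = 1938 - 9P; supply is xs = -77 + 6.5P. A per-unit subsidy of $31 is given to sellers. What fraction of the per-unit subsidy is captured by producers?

Producer share = 18/31

Pre-subsidy: 1938 - 9P = -77 + 6.5P gives P* = 130, x* = 768.
With the subsidy, sellers receive Ps = Pb + 31 for each unit, where Pb is the price buyers pay.
Supply in terms of Pb becomes xs = -77 + 6.5(Pb + 31) = 124.5 + 6.5Pb. Setting this equal to demand: 1938 - 9Pb = 124.5 + 6.5Pb, so Pb = 117.
Sellers receive Ps = 117 + 31 = 148; x' = 1938 − 9·117 = 885.
Buyers' price falls by P* − Pb = 130 − 117 = 13; sellers' price rises by Ps − P* = 148 − 130 = 18.
So producers capture 18/31 = 18/31 of each unit of subsidy.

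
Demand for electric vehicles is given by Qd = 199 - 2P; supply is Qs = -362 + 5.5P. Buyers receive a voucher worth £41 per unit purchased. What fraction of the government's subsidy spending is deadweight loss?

Pre-subsidy: 199 - 2P = -362 + 5.5P gives P* = 74.8, Q* = 49.4.
With the rebate, buyers effectively pay Pb = Ps − 41, where Ps is the price sellers receive.
Demand in terms of Ps becomes Qd = 199 − 2(Ps − 41) = 281 - 2Ps. Setting this equal to supply: 281 - 2Ps = -362 + 5.5Ps, so Ps = 1286/15.
Buyers pay Pb = 1286/15 − 41 = 671/15; Q' = -362 + 5.5·(1286/15) = 1643/15.
ΔCS = ½(49.4 + 1643/15)(74.8 − 671/15) = 537592/225; ΔPS = ½(49.4 + 1643/15)(1286/15 − 74.8) = 195488/225.
Government spending = 41 × 1643/15 = 67363/15.
DWL = ½ × 41 × (1643/15 − 49.4) = 18491/15; fraction = (18491/15) / (67363/15) = 451/1643.

DWL / government spending = 451/1643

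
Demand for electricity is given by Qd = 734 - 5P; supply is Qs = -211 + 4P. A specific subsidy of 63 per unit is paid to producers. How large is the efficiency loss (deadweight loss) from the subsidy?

Deadweight loss = 4410

Pre-subsidy: 734 - 5P = -211 + 4P gives P* = 105, Q* = 209.
With the subsidy, sellers receive Ps = Pb + 63 for each unit, where Pb is the price buyers pay.
Supply in terms of Pb becomes Qs = -211 + 4(Pb + 63) = 41 + 4Pb. Setting this equal to demand: 734 - 5Pb = 41 + 4Pb, so Pb = 77.
Sellers receive Ps = 77 + 63 = 140; Q' = 734 − 5·77 = 349.
The subsidy expands output by 349 − 209 = 140 past the efficient level; on those units the gap between marginal cost and willingness to pay runs from 0 up to 63.
DWL = ½ × 63 × 140 = 4410.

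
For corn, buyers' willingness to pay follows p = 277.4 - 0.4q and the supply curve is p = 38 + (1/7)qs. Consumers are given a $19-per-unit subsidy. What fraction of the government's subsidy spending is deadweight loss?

DWL / government spending = 5/136

Pre-subsidy: 277.4 - 0.4q = 38 + (1/7)q gives q* = 441 and p* = 101.
With the rebate, buyers effectively pay pb = ps − 19, where ps is the price sellers receive.
On the curves, pb = 277.4 - 0.4q and ps = 38 + (1/7)q; the wedge ps − pb = 19 gives 38 + (1/7)q − (277.4 - 0.4q) = 19, so q' = 476.
Then pb = 277.4 − 0.4·476 = 87 and ps = 38 + (1/7)·476 = 106.
ΔCS = ½(441 + 476)(101 − 87) = 6419; ΔPS = ½(441 + 476)(106 − 101) = 2292.5.
Government spending = 19 × 476 = 9044.
DWL = ½ × 19 × (476 − 441) = 332.5; fraction = 332.5 / 9044 = 5/136.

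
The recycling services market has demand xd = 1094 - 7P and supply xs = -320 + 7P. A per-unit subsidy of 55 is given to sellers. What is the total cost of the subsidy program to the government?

Government cost = 31872.5

Pre-subsidy: 1094 - 7P = -320 + 7P gives P* = 101, x* = 387.
With the subsidy, sellers receive Ps = Pb + 55 for each unit, where Pb is the price buyers pay.
Supply in terms of Pb becomes xs = -320 + 7(Pb + 55) = 65 + 7Pb. Setting this equal to demand: 1094 - 7Pb = 65 + 7Pb, so Pb = 73.5.
Sellers receive Ps = 73.5 + 55 = 128.5; x' = 1094 − 7·73.5 = 579.5.
Government outlay = subsidy × quantity = 55 × 579.5 = 31872.5.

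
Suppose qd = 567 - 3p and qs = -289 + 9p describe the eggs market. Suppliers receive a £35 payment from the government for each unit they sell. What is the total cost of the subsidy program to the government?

Pre-subsidy: 567 - 3p = -289 + 9p gives p* = 214/3, q* = 353.
With the subsidy, sellers receive ps = pb + 35 for each unit, where pb is the price buyers pay.
Supply in terms of pb becomes qs = -289 + 9(pb + 35) = 26 + 9pb. Setting this equal to demand: 567 - 3pb = 26 + 9pb, so pb = 541/12.
Sellers receive ps = 541/12 + 35 = 961/12; q' = 567 − 3·(541/12) = 431.75.
Government outlay = subsidy × quantity = 35 × 431.75 = 15111.25.

Government cost = £15111.25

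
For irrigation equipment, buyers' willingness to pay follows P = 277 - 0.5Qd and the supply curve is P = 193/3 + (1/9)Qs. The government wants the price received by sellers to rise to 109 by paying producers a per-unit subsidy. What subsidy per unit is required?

At a seller price of 109, quantity supplied is -579 + 9·109 = 402.
Buyers absorb 402 only when they pay Pb = 277 − 0.5·402 = 76.
s = Ps − Pb = 109 − 76 = 33.

Required subsidy s = 33 per unit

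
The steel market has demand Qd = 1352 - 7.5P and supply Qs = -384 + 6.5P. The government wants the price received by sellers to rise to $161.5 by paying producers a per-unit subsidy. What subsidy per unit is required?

Required subsidy s = $70 per unit

At a seller price of 161.5, quantity supplied is -384 + 6.5·161.5 = 665.75.
Buyers absorb 665.75 only when they pay Pb with 1352 − 7.5·Pb = 665.75, i.e. Pb = 91.5.
s = Ps − Pb = 161.5 − 91.5 = 70.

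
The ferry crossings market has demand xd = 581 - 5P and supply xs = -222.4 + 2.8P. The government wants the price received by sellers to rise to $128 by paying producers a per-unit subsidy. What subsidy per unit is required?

Required subsidy s = $39 per unit

At a seller price of 128, quantity supplied is -222.4 + 2.8·128 = 136.
Buyers absorb 136 only when they pay Pb with 581 − 5·Pb = 136, i.e. Pb = 89.
s = Ps − Pb = 128 − 89 = 39.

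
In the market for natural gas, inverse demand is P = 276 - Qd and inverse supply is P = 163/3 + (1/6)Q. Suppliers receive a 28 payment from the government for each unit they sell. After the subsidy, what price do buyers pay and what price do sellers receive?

Buyers pay 62; sellers receive 90

Pre-subsidy: 276 - Q = 163/3 + (1/6)Q gives Q* = 190 and P* = 86.
With the subsidy, sellers receive Ps = Pb + 28 for each unit, where Pb is the price buyers pay.
On the curves, Pb = 276 - Q and Ps = 163/3 + (1/6)Q; the wedge Ps − Pb = 28 gives 163/3 + (1/6)Q − (276 - Q) = 28, so Q' = 214.
Then Pb = 276 − 1·214 = 62 and Ps = 163/3 + (1/6)·214 = 90.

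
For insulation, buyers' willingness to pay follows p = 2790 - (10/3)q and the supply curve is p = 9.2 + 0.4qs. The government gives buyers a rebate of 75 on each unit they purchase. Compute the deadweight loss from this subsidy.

Pre-subsidy: 2790 - (10/3)q = 9.2 + 0.4q gives q* = 5214/7 and p* = 2150/7.
With the rebate, buyers effectively pay pb = ps − 75, where ps is the price sellers receive.
On the curves, pb = 2790 - (10/3)q and ps = 9.2 + 0.4q; the wedge ps − pb = 75 gives 9.2 + 0.4q − (2790 - (10/3)q) = 75, so q' = 42837/56.
Then pb = 2790 − (10/3)·(42837/56) = 6725/28 and ps = 9.2 + 0.4·(42837/56) = 8825/28.
The subsidy expands output by 42837/56 − 5214/7 = 1125/56 past the efficient level; on those units the gap between marginal cost and willingness to pay runs from 0 up to 75.
DWL = ½ × 75 × 1125/56 = 84375/112.

Deadweight loss = 84375/112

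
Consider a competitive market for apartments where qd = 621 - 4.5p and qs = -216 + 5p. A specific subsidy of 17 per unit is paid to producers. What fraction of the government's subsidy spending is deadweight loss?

Pre-subsidy: 621 - 4.5p = -216 + 5p gives p* = 1674/19, q* = 4266/19.
With the subsidy, sellers receive ps = pb + 17 for each unit, where pb is the price buyers pay.
Supply in terms of pb becomes qs = -216 + 5(pb + 17) = -131 + 5pb. Setting this equal to demand: 621 - 4.5pb = -131 + 5pb, so pb = 1504/19.
Sellers receive ps = 1504/19 + 17 = 1827/19; q' = 621 − 4.5·(1504/19) = 5031/19.
ΔCS = ½(4266/19 + 5031/19)(1674/19 − 1504/19) = 790245/361; ΔPS = ½(4266/19 + 5031/19)(1827/19 − 1674/19) = 1422441/722.
Government spending = 17 × 5031/19 = 85527/19.
DWL = ½ × 17 × (5031/19 − 4266/19) = 13005/38; fraction = (13005/38) / (85527/19) = 85/1118.

DWL / government spending = 85/1118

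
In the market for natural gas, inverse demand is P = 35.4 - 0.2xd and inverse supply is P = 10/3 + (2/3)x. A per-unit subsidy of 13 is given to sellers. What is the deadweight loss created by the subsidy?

Pre-subsidy: 35.4 - 0.2x = 10/3 + (2/3)x gives x* = 37 and P* = 28.
With the subsidy, sellers receive Ps = Pb + 13 for each unit, where Pb is the price buyers pay.
On the curves, Pb = 35.4 - 0.2x and Ps = 10/3 + (2/3)x; the wedge Ps − Pb = 13 gives 10/3 + (2/3)x − (35.4 - 0.2x) = 13, so x' = 52.
Then Pb = 35.4 − 0.2·52 = 25 and Ps = 10/3 + (2/3)·52 = 38.
The subsidy expands output by 52 − 37 = 15 past the efficient level; on those units the gap between marginal cost and willingness to pay runs from 0 up to 13.
DWL = ½ × 13 × 15 = 97.5.

Deadweight loss = 97.5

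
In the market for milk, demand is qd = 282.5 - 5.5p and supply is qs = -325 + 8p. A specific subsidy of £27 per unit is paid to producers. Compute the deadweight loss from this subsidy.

Pre-subsidy: 282.5 - 5.5p = -325 + 8p gives p* = 45, q* = 35.
With the subsidy, sellers receive ps = pb + 27 for each unit, where pb is the price buyers pay.
Supply in terms of pb becomes qs = -325 + 8(pb + 27) = -109 + 8pb. Setting this equal to demand: 282.5 - 5.5pb = -109 + 8pb, so pb = 29.
Sellers receive ps = 29 + 27 = 56; q' = 282.5 − 5.5·29 = 123.
The subsidy expands output by 123 − 35 = 88 past the efficient level; on those units the gap between marginal cost and willingness to pay runs from 0 up to 27.
DWL = ½ × 27 × 88 = 1188.

Deadweight loss = £1188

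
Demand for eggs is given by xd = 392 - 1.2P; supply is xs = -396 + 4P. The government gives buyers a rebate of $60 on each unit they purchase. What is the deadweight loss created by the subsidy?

Deadweight loss = 21600/13

Pre-subsidy: 392 - 1.2P = -396 + 4P gives P* = 1970/13, x* = 2732/13.
With the rebate, buyers effectively pay Pb = Ps − 60, where Ps is the price sellers receive.
Demand in terms of Ps becomes xd = 392 − 1.2(Ps − 60) = 464 - 1.2Ps. Setting this equal to supply: 464 - 1.2Ps = -396 + 4Ps, so Ps = 2150/13.
Buyers pay Pb = 2150/13 − 60 = 1370/13; x' = -396 + 4·(2150/13) = 3452/13.
The subsidy expands output by 3452/13 − 2732/13 = 720/13 past the efficient level; on those units the gap between marginal cost and willingness to pay runs from 0 up to 60.
DWL = ½ × 60 × 720/13 = 21600/13.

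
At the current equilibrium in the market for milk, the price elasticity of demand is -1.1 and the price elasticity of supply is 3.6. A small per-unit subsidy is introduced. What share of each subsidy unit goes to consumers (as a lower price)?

For a small subsidy around the equilibrium, the benefit split depends on the relative slopes, which at a point are proportional to the elasticities.
Buyer share = εs/(εs + |εd|) = 3.6/(3.6 + 1.1) = 36/47; seller share = |εd|/(εs + |εd|) = 11/47.

Consumer share = 36/47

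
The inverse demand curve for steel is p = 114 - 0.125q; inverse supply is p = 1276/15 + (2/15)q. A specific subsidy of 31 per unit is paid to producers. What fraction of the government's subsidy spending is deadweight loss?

Pre-subsidy: 114 - 0.125q = 1276/15 + (2/15)q gives q* = 112 and p* = 100.
With the subsidy, sellers receive ps = pb + 31 for each unit, where pb is the price buyers pay.
On the curves, pb = 114 - 0.125q and ps = 1276/15 + (2/15)q; the wedge ps − pb = 31 gives 1276/15 + (2/15)q − (114 - 0.125q) = 31, so q' = 232.
Then pb = 114 − 0.125·232 = 85 and ps = 1276/15 + (2/15)·232 = 116.
ΔCS = ½(112 + 232)(100 − 85) = 2580; ΔPS = ½(112 + 232)(116 − 100) = 2752.
Government spending = 31 × 232 = 7192.
DWL = ½ × 31 × (232 − 112) = 1860; fraction = 1860 / 7192 = 15/58.

DWL / government spending = 15/58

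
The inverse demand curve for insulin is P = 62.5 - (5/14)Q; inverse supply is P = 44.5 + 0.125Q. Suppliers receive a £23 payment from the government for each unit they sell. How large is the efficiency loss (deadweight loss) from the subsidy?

Deadweight loss = 14812/27

Pre-subsidy: 62.5 - (5/14)Q = 44.5 + 0.125Q gives Q* = 112/3 and P* = 295/6.
With the subsidy, sellers receive Ps = Pb + 23 for each unit, where Pb is the price buyers pay.
On the curves, Pb = 62.5 - (5/14)Q and Ps = 44.5 + 0.125Q; the wedge Ps − Pb = 23 gives 44.5 + 0.125Q − (62.5 - (5/14)Q) = 23, so Q' = 2296/27.
Then Pb = 62.5 − (5/14)·(2296/27) = 1735/54 and Ps = 44.5 + 0.125·(2296/27) = 2977/54.
The subsidy expands output by 2296/27 − 112/3 = 1288/27 past the efficient level; on those units the gap between marginal cost and willingness to pay runs from 0 up to 23.
DWL = ½ × 23 × 1288/27 = 14812/27.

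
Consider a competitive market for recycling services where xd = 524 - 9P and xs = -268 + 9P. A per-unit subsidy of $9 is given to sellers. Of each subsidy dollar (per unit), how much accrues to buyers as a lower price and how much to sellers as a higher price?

Buyers gain $4.5 per unit; sellers gain $4.5 per unit

Pre-subsidy: 524 - 9P = -268 + 9P gives P* = 44, x* = 128.
With the subsidy, sellers receive Ps = Pb + 9 for each unit, where Pb is the price buyers pay.
Supply in terms of Pb becomes xs = -268 + 9(Pb + 9) = -187 + 9Pb. Setting this equal to demand: 524 - 9Pb = -187 + 9Pb, so Pb = 39.5.
Sellers receive Ps = 39.5 + 9 = 48.5; x' = 524 − 9·39.5 = 168.5.
Buyers' price falls by P* − Pb = 44 − 39.5 = 4.5; sellers' price rises by Ps − P* = 48.5 − 44 = 4.5.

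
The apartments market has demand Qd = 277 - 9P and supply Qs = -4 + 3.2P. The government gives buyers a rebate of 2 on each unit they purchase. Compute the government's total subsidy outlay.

Government cost = 9080/61

Pre-subsidy: 277 - 9P = -4 + 3.2P gives P* = 1405/61, Q* = 4252/61.
With the rebate, buyers effectively pay Pb = Ps − 2, where Ps is the price sellers receive.
Demand in terms of Ps becomes Qd = 277 − 9(Ps − 2) = 295 - 9Ps. Setting this equal to supply: 295 - 9Ps = -4 + 3.2Ps, so Ps = 1495/61.
Buyers pay Pb = 1495/61 − 2 = 1373/61; Q' = -4 + 3.2·(1495/61) = 4540/61.
Government outlay = subsidy × quantity = 2 × 4540/61 = 9080/61.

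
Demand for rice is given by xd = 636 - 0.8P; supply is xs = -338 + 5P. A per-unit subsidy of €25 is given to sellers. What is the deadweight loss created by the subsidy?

Pre-subsidy: 636 - 0.8P = -338 + 5P gives P* = 4870/29, x* = 14548/29.
With the subsidy, sellers receive Ps = Pb + 25 for each unit, where Pb is the price buyers pay.
Supply in terms of Pb becomes xs = -338 + 5(Pb + 25) = -213 + 5Pb. Setting this equal to demand: 636 - 0.8Pb = -213 + 5Pb, so Pb = 4245/29.
Sellers receive Ps = 4245/29 + 25 = 4970/29; x' = 636 − 0.8·(4245/29) = 15048/29.
The subsidy expands output by 15048/29 − 14548/29 = 500/29 past the efficient level; on those units the gap between marginal cost and willingness to pay runs from 0 up to 25.
DWL = ½ × 25 × 500/29 = 6250/29.

Deadweight loss = 6250/29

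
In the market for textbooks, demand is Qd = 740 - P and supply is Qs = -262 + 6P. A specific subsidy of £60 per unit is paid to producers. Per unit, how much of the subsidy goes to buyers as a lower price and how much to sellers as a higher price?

Pre-subsidy: 740 - P = -262 + 6P gives P* = 1002/7, Q* = 4178/7.
With the subsidy, sellers receive Ps = Pb + 60 for each unit, where Pb is the price buyers pay.
Supply in terms of Pb becomes Qs = -262 + 6(Pb + 60) = 98 + 6Pb. Setting this equal to demand: 740 - Pb = 98 + 6Pb, so Pb = 642/7.
Sellers receive Ps = 642/7 + 60 = 1062/7; Q' = 740 − 1·(642/7) = 4538/7.
Buyers' price falls by P* − Pb = 1002/7 − 642/7 = 360/7; sellers' price rises by Ps − P* = 1062/7 − 1002/7 = 60/7.

Buyers gain 360/7 per unit; sellers gain 60/7 per unit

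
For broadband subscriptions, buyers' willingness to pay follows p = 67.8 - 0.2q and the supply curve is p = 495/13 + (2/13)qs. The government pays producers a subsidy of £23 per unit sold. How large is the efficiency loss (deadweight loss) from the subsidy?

Pre-subsidy: 67.8 - 0.2q = 495/13 + (2/13)q gives q* = 84 and p* = 51.
With the subsidy, sellers receive ps = pb + 23 for each unit, where pb is the price buyers pay.
On the curves, pb = 67.8 - 0.2q and ps = 495/13 + (2/13)q; the wedge ps − pb = 23 gives 495/13 + (2/13)q − (67.8 - 0.2q) = 23, so q' = 149.
Then pb = 67.8 − 0.2·149 = 38 and ps = 495/13 + (2/13)·149 = 61.
The subsidy expands output by 149 − 84 = 65 past the efficient level; on those units the gap between marginal cost and willingness to pay runs from 0 up to 23.
DWL = ½ × 23 × 65 = 747.5.

Deadweight loss = £747.5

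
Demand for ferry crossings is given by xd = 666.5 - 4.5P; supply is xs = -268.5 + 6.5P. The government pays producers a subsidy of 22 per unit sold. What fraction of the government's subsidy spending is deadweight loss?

DWL / government spending = 117/1370

Pre-subsidy: 666.5 - 4.5P = -268.5 + 6.5P gives P* = 85, x* = 284.
With the subsidy, sellers receive Ps = Pb + 22 for each unit, where Pb is the price buyers pay.
Supply in terms of Pb becomes xs = -268.5 + 6.5(Pb + 22) = -125.5 + 6.5Pb. Setting this equal to demand: 666.5 - 4.5Pb = -125.5 + 6.5Pb, so Pb = 72.
Sellers receive Ps = 72 + 22 = 94; x' = 666.5 − 4.5·72 = 342.5.
ΔCS = ½(284 + 342.5)(85 − 72) = 4072.25; ΔPS = ½(284 + 342.5)(94 − 85) = 2819.25.
Government spending = 22 × 342.5 = 7535.
DWL = ½ × 22 × (342.5 − 284) = 643.5; fraction = 643.5 / 7535 = 117/1370.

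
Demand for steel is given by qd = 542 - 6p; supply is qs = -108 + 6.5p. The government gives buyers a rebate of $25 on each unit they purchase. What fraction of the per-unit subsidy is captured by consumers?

Consumer share = 0.52

Pre-subsidy: 542 - 6p = -108 + 6.5p gives p* = 52, q* = 230.
With the rebate, buyers effectively pay pb = ps − 25, where ps is the price sellers receive.
Demand in terms of ps becomes qd = 542 − 6(ps − 25) = 692 - 6ps. Setting this equal to supply: 692 - 6ps = -108 + 6.5ps, so ps = 64.
Buyers pay pb = 64 − 25 = 39; q' = -108 + 6.5·64 = 308.
Buyers' price falls by p* − pb = 52 − 39 = 13; sellers' price rises by ps − p* = 64 − 52 = 12.
So consumers capture 13/25 = 0.52 of each unit of subsidy.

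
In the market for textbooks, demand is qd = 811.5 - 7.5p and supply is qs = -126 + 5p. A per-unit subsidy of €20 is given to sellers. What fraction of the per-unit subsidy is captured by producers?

Pre-subsidy: 811.5 - 7.5p = -126 + 5p gives p* = 75, q* = 249.
With the subsidy, sellers receive ps = pb + 20 for each unit, where pb is the price buyers pay.
Supply in terms of pb becomes qs = -126 + 5(pb + 20) = -26 + 5pb. Setting this equal to demand: 811.5 - 7.5pb = -26 + 5pb, so pb = 67.
Sellers receive ps = 67 + 20 = 87; q' = 811.5 − 7.5·67 = 309.
Buyers' price falls by p* − pb = 75 − 67 = 8; sellers' price rises by ps − p* = 87 − 75 = 12.
So producers capture 12/20 = 0.6 of each unit of subsidy.

Producer share = 0.6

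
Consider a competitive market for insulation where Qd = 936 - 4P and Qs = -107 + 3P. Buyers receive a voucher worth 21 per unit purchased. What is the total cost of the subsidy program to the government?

Pre-subsidy: 936 - 4P = -107 + 3P gives P* = 149, Q* = 340.
With the rebate, buyers effectively pay Pb = Ps − 21, where Ps is the price sellers receive.
Demand in terms of Ps becomes Qd = 936 − 4(Ps − 21) = 1020 - 4Ps. Setting this equal to supply: 1020 - 4Ps = -107 + 3Ps, so Ps = 161.
Buyers pay Pb = 161 − 21 = 140; Q' = -107 + 3·161 = 376.
Government outlay = subsidy × quantity = 21 × 376 = 7896.

Government cost = 7896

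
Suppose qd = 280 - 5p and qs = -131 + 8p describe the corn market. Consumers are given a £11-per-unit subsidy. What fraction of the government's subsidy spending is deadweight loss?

DWL / government spending = 44/405

Pre-subsidy: 280 - 5p = -131 + 8p gives p* = 411/13, q* = 1585/13.
With the rebate, buyers effectively pay pb = ps − 11, where ps is the price sellers receive.
Demand in terms of ps becomes qd = 280 − 5(ps − 11) = 335 - 5ps. Setting this equal to supply: 335 - 5ps = -131 + 8ps, so ps = 466/13.
Buyers pay pb = 466/13 − 11 = 323/13; q' = -131 + 8·(466/13) = 2025/13.
ΔCS = ½(1585/13 + 2025/13)(411/13 − 323/13) = 158840/169; ΔPS = ½(1585/13 + 2025/13)(466/13 − 411/13) = 99275/169.
Government spending = 11 × 2025/13 = 22275/13.
DWL = ½ × 11 × (2025/13 − 1585/13) = 2420/13; fraction = (2420/13) / (22275/13) = 44/405.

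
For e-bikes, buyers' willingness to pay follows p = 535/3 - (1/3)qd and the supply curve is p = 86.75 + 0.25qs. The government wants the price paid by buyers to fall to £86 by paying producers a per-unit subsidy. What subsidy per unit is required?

Required subsidy s = £70 per unit

At a buyer price of 86, quantity demanded is 535 − 3·86 = 277.
Sellers supply 277 only when they receive ps = 86.75 + 0.25·277 = 156.
s = ps − pb = 156 − 86 = 70.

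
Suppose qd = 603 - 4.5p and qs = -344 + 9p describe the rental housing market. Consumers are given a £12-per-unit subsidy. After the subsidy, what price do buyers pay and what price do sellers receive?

Buyers pay 1678/27; sellers receive 2002/27

Pre-subsidy: 603 - 4.5p = -344 + 9p gives p* = 1894/27, q* = 862/3.
With the rebate, buyers effectively pay pb = ps − 12, where ps is the price sellers receive.
Demand in terms of ps becomes qd = 603 − 4.5(ps − 12) = 657 - 4.5ps. Setting this equal to supply: 657 - 4.5ps = -344 + 9ps, so ps = 2002/27.
Buyers pay pb = 2002/27 − 12 = 1678/27; q' = -344 + 9·(2002/27) = 970/3.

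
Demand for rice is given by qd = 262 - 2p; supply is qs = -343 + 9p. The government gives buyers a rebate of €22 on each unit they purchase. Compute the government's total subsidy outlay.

Government cost = €4136

Pre-subsidy: 262 - 2p = -343 + 9p gives p* = 55, q* = 152.
With the rebate, buyers effectively pay pb = ps − 22, where ps is the price sellers receive.
Demand in terms of ps becomes qd = 262 − 2(ps − 22) = 306 - 2ps. Setting this equal to supply: 306 - 2ps = -343 + 9ps, so ps = 59.
Buyers pay pb = 59 − 22 = 37; q' = -343 + 9·59 = 188.
Government outlay = subsidy × quantity = 22 × 188 = 4136.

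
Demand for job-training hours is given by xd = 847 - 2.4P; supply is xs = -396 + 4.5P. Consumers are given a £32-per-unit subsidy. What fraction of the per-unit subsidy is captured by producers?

Producer share = 8/23

Pre-subsidy: 847 - 2.4P = -396 + 4.5P gives P* = 12430/69, x* = 9537/23.
With the rebate, buyers effectively pay Pb = Ps − 32, where Ps is the price sellers receive.
Demand in terms of Ps becomes xd = 847 − 2.4(Ps − 32) = 923.8 - 2.4Ps. Setting this equal to supply: 923.8 - 2.4Ps = -396 + 4.5Ps, so Ps = 13198/69.
Buyers pay Pb = 13198/69 − 32 = 10990/69; x' = -396 + 4.5·(13198/69) = 10689/23.
Buyers' price falls by P* − Pb = 12430/69 − 10990/69 = 480/23; sellers' price rises by Ps − P* = 13198/69 − 12430/69 = 256/23.
So producers capture (256/23)/32 = 8/23 of each unit of subsidy.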